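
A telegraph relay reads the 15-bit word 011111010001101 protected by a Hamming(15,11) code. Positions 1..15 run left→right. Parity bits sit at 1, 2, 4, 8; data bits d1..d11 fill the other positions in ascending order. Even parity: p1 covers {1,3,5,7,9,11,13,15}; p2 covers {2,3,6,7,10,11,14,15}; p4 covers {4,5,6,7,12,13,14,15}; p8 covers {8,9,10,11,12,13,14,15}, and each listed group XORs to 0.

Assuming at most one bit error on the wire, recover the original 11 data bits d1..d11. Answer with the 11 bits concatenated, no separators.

s1 (pos 1,3,5,7,9,11,13,15): 0⊕1⊕1⊕0⊕0⊕0⊕1⊕1 = 0
s2 (pos 2,3,6,7,10,11,14,15): 1⊕1⊕1⊕0⊕0⊕0⊕0⊕1 = 0
s4 (pos 4,5,6,7,12,13,14,15): 1⊕1⊕1⊕0⊕1⊕1⊕0⊕1 = 0
s8 (pos 8,9,10,11,12,13,14,15): 1⊕0⊕0⊕0⊕1⊕1⊕0⊕1 = 0
Syndrome s8…s1 = 0000 → no error.
Read data bits from positions 3,5,6,7,9,10,11,12,13,14,15: 11100001101

11100001101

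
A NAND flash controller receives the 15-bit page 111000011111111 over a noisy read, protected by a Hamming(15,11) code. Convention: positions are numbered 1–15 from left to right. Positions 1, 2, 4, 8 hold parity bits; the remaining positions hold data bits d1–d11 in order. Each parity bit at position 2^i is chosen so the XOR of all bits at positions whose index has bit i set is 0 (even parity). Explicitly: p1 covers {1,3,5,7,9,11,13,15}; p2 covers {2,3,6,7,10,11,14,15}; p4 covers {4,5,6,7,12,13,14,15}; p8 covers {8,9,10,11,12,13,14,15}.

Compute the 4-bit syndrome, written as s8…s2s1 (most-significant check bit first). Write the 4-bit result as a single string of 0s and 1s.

0000

s1 (pos 1,3,5,7,9,11,13,15): 1⊕1⊕0⊕0⊕1⊕1⊕1⊕1 = 0
s2 (pos 2,3,6,7,10,11,14,15): 1⊕1⊕0⊕0⊕1⊕1⊕1⊕1 = 0
s4 (pos 4,5,6,7,12,13,14,15): 0⊕0⊕0⊕0⊕1⊕1⊕1⊕1 = 0
s8 (pos 8,9,10,11,12,13,14,15): 1⊕1⊕1⊕1⊕1⊕1⊕1⊕1 = 0
Syndrome s8…s1 = 0000 → no error.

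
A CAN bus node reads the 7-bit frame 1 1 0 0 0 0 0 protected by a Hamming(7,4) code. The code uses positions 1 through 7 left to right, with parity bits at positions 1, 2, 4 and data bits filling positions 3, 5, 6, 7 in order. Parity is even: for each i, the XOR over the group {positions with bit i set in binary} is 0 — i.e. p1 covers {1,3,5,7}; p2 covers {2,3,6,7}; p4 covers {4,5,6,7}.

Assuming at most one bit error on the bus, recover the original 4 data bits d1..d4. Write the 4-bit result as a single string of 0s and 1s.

s1 (pos 1,3,5,7): 1⊕0⊕0⊕0 = 1
s2 (pos 2,3,6,7): 1⊕0⊕0⊕0 = 1
s4 (pos 4,5,6,7): 0⊕0⊕0⊕0 = 0
Syndrome s4…s1 = 011 → error at position 3.
Flip position 3: 1100000 → 1110000
Read data bits from positions 3,5,6,7: 1000

1000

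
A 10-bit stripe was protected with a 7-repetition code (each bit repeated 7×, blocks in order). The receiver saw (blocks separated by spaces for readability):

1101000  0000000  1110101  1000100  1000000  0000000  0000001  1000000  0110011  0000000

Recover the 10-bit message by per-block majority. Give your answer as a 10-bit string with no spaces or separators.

0010000010

Block 1 (1101000): 3 ones → 0
Block 2 (0000000): 0 ones → 0
Block 3 (1110101): 5 ones → 1
Block 4 (1000100): 2 ones → 0
Block 5 (1000000): 1 one → 0
Block 6 (0000000): 0 ones → 0
Block 7 (0000001): 1 one → 0
Block 8 (1000000): 1 one → 0
Block 9 (0110011): 4 ones → 1
Block 10 (0000000): 0 ones → 0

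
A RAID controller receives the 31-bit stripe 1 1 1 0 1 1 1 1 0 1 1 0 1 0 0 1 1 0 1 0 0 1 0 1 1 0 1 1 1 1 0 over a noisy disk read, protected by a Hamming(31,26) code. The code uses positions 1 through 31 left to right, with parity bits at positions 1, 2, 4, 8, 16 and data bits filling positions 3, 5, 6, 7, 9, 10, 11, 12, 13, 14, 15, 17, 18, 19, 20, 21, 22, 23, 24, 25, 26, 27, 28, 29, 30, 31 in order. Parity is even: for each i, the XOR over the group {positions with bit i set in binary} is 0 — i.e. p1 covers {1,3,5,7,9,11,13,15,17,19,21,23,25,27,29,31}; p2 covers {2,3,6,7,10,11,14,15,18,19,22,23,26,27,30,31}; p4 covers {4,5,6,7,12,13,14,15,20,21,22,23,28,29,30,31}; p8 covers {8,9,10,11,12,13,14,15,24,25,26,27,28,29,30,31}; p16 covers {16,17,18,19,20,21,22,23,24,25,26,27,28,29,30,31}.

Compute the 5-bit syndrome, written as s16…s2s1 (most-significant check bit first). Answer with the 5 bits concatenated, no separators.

s1 (pos 1,3,5,7,9,11,13,15,17,19,21,23,25,27,29,31): 1⊕1⊕1⊕1⊕0⊕1⊕1⊕0⊕1⊕1⊕0⊕0⊕1⊕1⊕1⊕0 = 1
s2 (pos 2,3,6,7,10,11,14,15,18,19,22,23,26,27,30,31): 1⊕1⊕1⊕1⊕1⊕1⊕0⊕0⊕0⊕1⊕1⊕0⊕0⊕1⊕1⊕0 = 0
s4 (pos 4,5,6,7,12,13,14,15,20,21,22,23,28,29,30,31): 0⊕1⊕1⊕1⊕0⊕1⊕0⊕0⊕0⊕0⊕1⊕0⊕1⊕1⊕1⊕0 = 0
s8 (pos 8,9,10,11,12,13,14,15,24,25,26,27,28,29,30,31): 1⊕0⊕1⊕1⊕0⊕1⊕0⊕0⊕1⊕1⊕0⊕1⊕1⊕1⊕1⊕0 = 0
s16 (pos 16,17,18,19,20,21,22,23,24,25,26,27,28,29,30,31): 1⊕1⊕0⊕1⊕0⊕0⊕1⊕0⊕1⊕1⊕0⊕1⊕1⊕1⊕1⊕0 = 0
Syndrome s16…s1 = 00001 → error at position 1.

00001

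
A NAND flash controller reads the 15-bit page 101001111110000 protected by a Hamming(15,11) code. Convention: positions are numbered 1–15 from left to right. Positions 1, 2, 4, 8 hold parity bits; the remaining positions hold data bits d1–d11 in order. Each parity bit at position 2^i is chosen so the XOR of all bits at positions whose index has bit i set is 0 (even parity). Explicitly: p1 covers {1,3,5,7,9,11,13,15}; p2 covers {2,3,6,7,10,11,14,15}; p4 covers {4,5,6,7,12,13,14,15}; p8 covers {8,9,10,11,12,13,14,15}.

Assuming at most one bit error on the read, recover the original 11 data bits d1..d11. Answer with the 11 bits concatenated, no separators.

00111110000

s1 (pos 1,3,5,7,9,11,13,15): 1⊕1⊕0⊕1⊕1⊕1⊕0⊕0 = 1
s2 (pos 2,3,6,7,10,11,14,15): 0⊕1⊕1⊕1⊕1⊕1⊕0⊕0 = 1
s4 (pos 4,5,6,7,12,13,14,15): 0⊕0⊕1⊕1⊕0⊕0⊕0⊕0 = 0
s8 (pos 8,9,10,11,12,13,14,15): 1⊕1⊕1⊕1⊕0⊕0⊕0⊕0 = 0
Syndrome s8…s1 = 0011 → error at position 3.
Flip position 3: 101001111110000 → 100001111110000
Read data bits from positions 3,5,6,7,9,10,11,12,13,14,15: 00111110000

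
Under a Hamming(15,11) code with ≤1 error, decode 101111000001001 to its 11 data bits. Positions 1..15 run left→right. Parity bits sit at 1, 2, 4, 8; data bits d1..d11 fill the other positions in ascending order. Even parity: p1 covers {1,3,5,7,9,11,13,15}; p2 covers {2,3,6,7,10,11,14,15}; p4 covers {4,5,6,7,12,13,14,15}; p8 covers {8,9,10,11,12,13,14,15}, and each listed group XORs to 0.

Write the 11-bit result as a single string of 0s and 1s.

11000001001

s1 (pos 1,3,5,7,9,11,13,15): 1⊕1⊕1⊕0⊕0⊕0⊕0⊕1 = 0
s2 (pos 2,3,6,7,10,11,14,15): 0⊕1⊕1⊕0⊕0⊕0⊕0⊕1 = 1
s4 (pos 4,5,6,7,12,13,14,15): 1⊕1⊕1⊕0⊕1⊕0⊕0⊕1 = 1
s8 (pos 8,9,10,11,12,13,14,15): 0⊕0⊕0⊕0⊕1⊕0⊕0⊕1 = 0
Syndrome s8…s1 = 0110 → error at position 6.
Flip position 6: 101111000001001 → 101110000001001
Read data bits from positions 3,5,6,7,9,10,11,12,13,14,15: 11000001001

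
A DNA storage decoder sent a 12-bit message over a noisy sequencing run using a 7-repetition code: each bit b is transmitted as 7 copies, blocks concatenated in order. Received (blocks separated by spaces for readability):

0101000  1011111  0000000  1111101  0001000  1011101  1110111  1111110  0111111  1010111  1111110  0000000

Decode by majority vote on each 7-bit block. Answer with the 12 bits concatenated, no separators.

Block 1 (0101000): 2 ones → 0
Block 2 (1011111): 6 ones → 1
Block 3 (0000000): 0 ones → 0
Block 4 (1111101): 6 ones → 1
Block 5 (0001000): 1 one → 0
Block 6 (1011101): 5 ones → 1
Block 7 (1110111): 6 ones → 1
Block 8 (1111110): 6 ones → 1
Block 9 (0111111): 6 ones → 1
Block 10 (1010111): 5 ones → 1
Block 11 (1111110): 6 ones → 1
Block 12 (0000000): 0 ones → 0

010101111110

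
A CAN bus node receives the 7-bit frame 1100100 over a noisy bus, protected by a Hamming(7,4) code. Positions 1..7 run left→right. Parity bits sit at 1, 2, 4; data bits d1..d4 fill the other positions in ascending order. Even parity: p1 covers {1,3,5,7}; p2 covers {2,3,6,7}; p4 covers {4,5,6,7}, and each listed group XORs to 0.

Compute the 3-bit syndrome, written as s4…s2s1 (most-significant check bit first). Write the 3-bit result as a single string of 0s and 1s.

110

s1 (pos 1,3,5,7): 1⊕0⊕1⊕0 = 0
s2 (pos 2,3,6,7): 1⊕0⊕0⊕0 = 1
s4 (pos 4,5,6,7): 0⊕1⊕0⊕0 = 1
Syndrome s4…s1 = 110 → error at position 6.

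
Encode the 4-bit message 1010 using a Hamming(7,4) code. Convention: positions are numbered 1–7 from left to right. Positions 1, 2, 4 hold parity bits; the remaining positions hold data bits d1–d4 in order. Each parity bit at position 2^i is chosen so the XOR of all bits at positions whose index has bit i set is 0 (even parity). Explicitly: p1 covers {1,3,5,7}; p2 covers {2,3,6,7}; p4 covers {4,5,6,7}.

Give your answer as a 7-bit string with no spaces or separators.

1011010

Place data at non-parity positions: p1 p2 1 p4 0 1 0
p1 (pos 1,3,5,7): XOR of data positions = 1⊕0⊕0 = 1
p2 (pos 2,3,6,7): XOR of data positions = 1⊕1⊕0 = 0
p4 (pos 4,5,6,7): XOR of data positions = 0⊕1⊕0 = 1
Codeword: 1011010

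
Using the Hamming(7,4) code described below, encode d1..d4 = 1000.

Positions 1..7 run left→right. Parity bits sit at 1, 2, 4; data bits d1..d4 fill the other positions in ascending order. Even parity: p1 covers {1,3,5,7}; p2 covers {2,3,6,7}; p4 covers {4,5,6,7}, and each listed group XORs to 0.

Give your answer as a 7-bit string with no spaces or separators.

Place data at non-parity positions: p1 p2 1 p4 0 0 0
p1 (pos 1,3,5,7): XOR of data positions = 1⊕0⊕0 = 1
p2 (pos 2,3,6,7): XOR of data positions = 1⊕0⊕0 = 1
p4 (pos 4,5,6,7): XOR of data positions = 0⊕0⊕0 = 0
Codeword: 1110000

1110000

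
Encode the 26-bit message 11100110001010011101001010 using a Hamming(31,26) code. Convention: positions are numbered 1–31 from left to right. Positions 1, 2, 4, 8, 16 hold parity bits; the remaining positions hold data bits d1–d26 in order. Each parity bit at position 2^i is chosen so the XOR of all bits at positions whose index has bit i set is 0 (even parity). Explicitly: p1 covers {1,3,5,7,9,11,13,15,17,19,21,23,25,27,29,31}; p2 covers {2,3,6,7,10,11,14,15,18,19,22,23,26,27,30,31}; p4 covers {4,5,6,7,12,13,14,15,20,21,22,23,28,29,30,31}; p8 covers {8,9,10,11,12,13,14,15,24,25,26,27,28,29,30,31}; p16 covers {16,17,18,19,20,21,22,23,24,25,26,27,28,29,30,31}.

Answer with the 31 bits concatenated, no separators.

Place data at non-parity positions: p1 p2 1 p4 1 1 0 p8 0 1 1 0 0 0 1 p16 0 1 0 0 1 1 1 0 1 0 0 1 0 1 0
p1 (pos 1,3,5,7,9,11,13,15,17,19,21,23,25,27,29,31): XOR of data positions = 1⊕1⊕0⊕0⊕1⊕0⊕1⊕0⊕0⊕1⊕1⊕1⊕0⊕0⊕0 = 1
p2 (pos 2,3,6,7,10,11,14,15,18,19,22,23,26,27,30,31): XOR of data positions = 1⊕1⊕0⊕1⊕1⊕0⊕1⊕1⊕0⊕1⊕1⊕0⊕0⊕1⊕0 = 1
p4 (pos 4,5,6,7,12,13,14,15,20,21,22,23,28,29,30,31): XOR of data positions = 1⊕1⊕0⊕0⊕0⊕0⊕1⊕0⊕1⊕1⊕1⊕1⊕0⊕1⊕0 = 0
p8 (pos 8,9,10,11,12,13,14,15,24,25,26,27,28,29,30,31): XOR of data positions = 0⊕1⊕1⊕0⊕0⊕0⊕1⊕0⊕1⊕0⊕0⊕1⊕0⊕1⊕0 = 0
p16 (pos 16,17,18,19,20,21,22,23,24,25,26,27,28,29,30,31): XOR of data positions = 0⊕1⊕0⊕0⊕1⊕1⊕1⊕0⊕1⊕0⊕0⊕1⊕0⊕1⊕0 = 1
Codeword: 1110110001100011010011101001010

1110110001100011010011101001010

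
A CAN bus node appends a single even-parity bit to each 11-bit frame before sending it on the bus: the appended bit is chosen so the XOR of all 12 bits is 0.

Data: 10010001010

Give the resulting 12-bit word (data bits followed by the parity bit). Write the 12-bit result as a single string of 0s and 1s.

XOR of the 11 data bits: 1⊕0⊕0⊕1⊕0⊕0⊕0⊕1⊕0⊕1⊕0 = 0
Parity bit = 0 (so all 12 bits XOR to 0).

100100010100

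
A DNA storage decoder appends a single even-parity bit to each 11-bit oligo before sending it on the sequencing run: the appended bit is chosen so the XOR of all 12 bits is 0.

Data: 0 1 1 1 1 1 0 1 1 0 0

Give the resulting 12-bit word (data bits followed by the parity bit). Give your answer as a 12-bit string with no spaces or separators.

XOR of the 11 data bits: 0⊕1⊕1⊕1⊕1⊕1⊕0⊕1⊕1⊕0⊕0 = 1
Parity bit = 1 (so all 12 bits XOR to 0).

011111011001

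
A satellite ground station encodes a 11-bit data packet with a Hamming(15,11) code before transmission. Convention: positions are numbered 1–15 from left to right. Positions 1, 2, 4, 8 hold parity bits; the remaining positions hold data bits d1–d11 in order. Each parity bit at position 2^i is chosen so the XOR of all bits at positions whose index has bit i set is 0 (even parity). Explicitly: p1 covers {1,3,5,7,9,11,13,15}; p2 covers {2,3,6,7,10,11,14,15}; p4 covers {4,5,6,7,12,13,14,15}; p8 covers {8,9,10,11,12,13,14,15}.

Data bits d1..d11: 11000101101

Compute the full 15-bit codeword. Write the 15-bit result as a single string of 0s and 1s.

011010000101101

Place data at non-parity positions: p1 p2 1 p4 1 0 0 p8 0 1 0 1 1 0 1
p1 (pos 1,3,5,7,9,11,13,15): XOR of data positions = 1⊕1⊕0⊕0⊕0⊕1⊕1 = 0
p2 (pos 2,3,6,7,10,11,14,15): XOR of data positions = 1⊕0⊕0⊕1⊕0⊕0⊕1 = 1
p4 (pos 4,5,6,7,12,13,14,15): XOR of data positions = 1⊕0⊕0⊕1⊕1⊕0⊕1 = 0
p8 (pos 8,9,10,11,12,13,14,15): XOR of data positions = 0⊕1⊕0⊕1⊕1⊕0⊕1 = 0
Codeword: 011010000101101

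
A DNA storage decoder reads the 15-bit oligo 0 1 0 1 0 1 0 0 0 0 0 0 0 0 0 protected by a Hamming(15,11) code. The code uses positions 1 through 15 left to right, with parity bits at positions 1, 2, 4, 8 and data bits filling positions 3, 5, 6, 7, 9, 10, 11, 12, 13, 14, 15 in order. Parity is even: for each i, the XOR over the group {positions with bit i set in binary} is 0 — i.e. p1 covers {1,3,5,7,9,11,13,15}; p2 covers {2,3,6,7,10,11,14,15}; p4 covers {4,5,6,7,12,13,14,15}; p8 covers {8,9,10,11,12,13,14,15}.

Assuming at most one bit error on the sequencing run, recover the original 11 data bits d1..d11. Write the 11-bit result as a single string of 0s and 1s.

s1 (pos 1,3,5,7,9,11,13,15): 0⊕0⊕0⊕0⊕0⊕0⊕0⊕0 = 0
s2 (pos 2,3,6,7,10,11,14,15): 1⊕0⊕1⊕0⊕0⊕0⊕0⊕0 = 0
s4 (pos 4,5,6,7,12,13,14,15): 1⊕0⊕1⊕0⊕0⊕0⊕0⊕0 = 0
s8 (pos 8,9,10,11,12,13,14,15): 0⊕0⊕0⊕0⊕0⊕0⊕0⊕0 = 0
Syndrome s8…s1 = 0000 → no error.
Read data bits from positions 3,5,6,7,9,10,11,12,13,14,15: 00100000000

00100000000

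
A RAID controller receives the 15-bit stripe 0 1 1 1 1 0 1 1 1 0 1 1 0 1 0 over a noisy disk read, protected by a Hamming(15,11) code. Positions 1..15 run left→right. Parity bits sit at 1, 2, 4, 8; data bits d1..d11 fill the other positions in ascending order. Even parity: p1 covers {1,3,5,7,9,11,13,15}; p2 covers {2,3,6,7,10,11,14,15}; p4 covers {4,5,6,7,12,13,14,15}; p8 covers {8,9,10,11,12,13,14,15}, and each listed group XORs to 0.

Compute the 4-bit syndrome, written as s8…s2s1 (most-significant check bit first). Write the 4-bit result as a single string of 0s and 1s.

1111

s1 (pos 1,3,5,7,9,11,13,15): 0⊕1⊕1⊕1⊕1⊕1⊕0⊕0 = 1
s2 (pos 2,3,6,7,10,11,14,15): 1⊕1⊕0⊕1⊕0⊕1⊕1⊕0 = 1
s4 (pos 4,5,6,7,12,13,14,15): 1⊕1⊕0⊕1⊕1⊕0⊕1⊕0 = 1
s8 (pos 8,9,10,11,12,13,14,15): 1⊕1⊕0⊕1⊕1⊕0⊕1⊕0 = 1
Syndrome s8…s1 = 1111 → error at position 15.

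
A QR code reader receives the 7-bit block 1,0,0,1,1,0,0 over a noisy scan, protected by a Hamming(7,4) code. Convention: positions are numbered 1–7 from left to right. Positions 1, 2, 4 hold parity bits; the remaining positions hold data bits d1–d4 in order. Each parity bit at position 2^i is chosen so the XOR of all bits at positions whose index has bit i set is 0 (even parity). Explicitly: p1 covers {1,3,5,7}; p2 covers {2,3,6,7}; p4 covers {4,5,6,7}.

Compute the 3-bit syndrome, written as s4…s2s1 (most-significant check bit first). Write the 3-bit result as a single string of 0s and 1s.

000

s1 (pos 1,3,5,7): 1⊕0⊕1⊕0 = 0
s2 (pos 2,3,6,7): 0⊕0⊕0⊕0 = 0
s4 (pos 4,5,6,7): 1⊕1⊕0⊕0 = 0
Syndrome s4…s1 = 000 → no error.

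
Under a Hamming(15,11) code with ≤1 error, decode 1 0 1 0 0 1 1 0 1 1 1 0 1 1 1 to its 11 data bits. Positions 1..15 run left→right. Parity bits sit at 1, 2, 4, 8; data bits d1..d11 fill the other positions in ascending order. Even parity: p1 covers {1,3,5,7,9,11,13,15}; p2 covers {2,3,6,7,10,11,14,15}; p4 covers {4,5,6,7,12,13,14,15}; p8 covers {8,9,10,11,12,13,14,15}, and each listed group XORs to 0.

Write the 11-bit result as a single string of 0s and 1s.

s1 (pos 1,3,5,7,9,11,13,15): 1⊕1⊕0⊕1⊕1⊕1⊕1⊕1 = 1
s2 (pos 2,3,6,7,10,11,14,15): 0⊕1⊕1⊕1⊕1⊕1⊕1⊕1 = 1
s4 (pos 4,5,6,7,12,13,14,15): 0⊕0⊕1⊕1⊕0⊕1⊕1⊕1 = 1
s8 (pos 8,9,10,11,12,13,14,15): 0⊕1⊕1⊕1⊕0⊕1⊕1⊕1 = 0
Syndrome s8…s1 = 0111 → error at position 7.
Flip position 7: 101001101110111 → 101001001110111
Read data bits from positions 3,5,6,7,9,10,11,12,13,14,15: 10101110111

10101110111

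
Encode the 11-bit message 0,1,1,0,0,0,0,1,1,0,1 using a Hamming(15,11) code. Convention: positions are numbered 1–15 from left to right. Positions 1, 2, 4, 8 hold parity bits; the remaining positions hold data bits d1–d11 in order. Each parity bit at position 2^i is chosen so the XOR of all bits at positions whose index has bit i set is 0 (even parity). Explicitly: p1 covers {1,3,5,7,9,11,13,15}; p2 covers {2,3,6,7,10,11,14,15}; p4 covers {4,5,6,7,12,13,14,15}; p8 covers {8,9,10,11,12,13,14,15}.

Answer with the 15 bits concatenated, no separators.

100111010001101

Place data at non-parity positions: p1 p2 0 p4 1 1 0 p8 0 0 0 1 1 0 1
p1 (pos 1,3,5,7,9,11,13,15): XOR of data positions = 0⊕1⊕0⊕0⊕0⊕1⊕1 = 1
p2 (pos 2,3,6,7,10,11,14,15): XOR of data positions = 0⊕1⊕0⊕0⊕0⊕0⊕1 = 0
p4 (pos 4,5,6,7,12,13,14,15): XOR of data positions = 1⊕1⊕0⊕1⊕1⊕0⊕1 = 1
p8 (pos 8,9,10,11,12,13,14,15): XOR of data positions = 0⊕0⊕0⊕1⊕1⊕0⊕1 = 1
Codeword: 100111010001101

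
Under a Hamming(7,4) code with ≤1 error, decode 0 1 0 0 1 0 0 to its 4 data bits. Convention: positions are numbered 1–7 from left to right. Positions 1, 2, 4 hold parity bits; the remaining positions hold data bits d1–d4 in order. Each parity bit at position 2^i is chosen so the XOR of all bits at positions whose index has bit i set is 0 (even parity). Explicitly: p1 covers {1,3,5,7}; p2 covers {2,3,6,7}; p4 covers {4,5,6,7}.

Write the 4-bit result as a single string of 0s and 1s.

s1 (pos 1,3,5,7): 0⊕0⊕1⊕0 = 1
s2 (pos 2,3,6,7): 1⊕0⊕0⊕0 = 1
s4 (pos 4,5,6,7): 0⊕1⊕0⊕0 = 1
Syndrome s4…s1 = 111 → error at position 7.
Flip position 7: 0100100 → 0100101
Read data bits from positions 3,5,6,7: 0101

0101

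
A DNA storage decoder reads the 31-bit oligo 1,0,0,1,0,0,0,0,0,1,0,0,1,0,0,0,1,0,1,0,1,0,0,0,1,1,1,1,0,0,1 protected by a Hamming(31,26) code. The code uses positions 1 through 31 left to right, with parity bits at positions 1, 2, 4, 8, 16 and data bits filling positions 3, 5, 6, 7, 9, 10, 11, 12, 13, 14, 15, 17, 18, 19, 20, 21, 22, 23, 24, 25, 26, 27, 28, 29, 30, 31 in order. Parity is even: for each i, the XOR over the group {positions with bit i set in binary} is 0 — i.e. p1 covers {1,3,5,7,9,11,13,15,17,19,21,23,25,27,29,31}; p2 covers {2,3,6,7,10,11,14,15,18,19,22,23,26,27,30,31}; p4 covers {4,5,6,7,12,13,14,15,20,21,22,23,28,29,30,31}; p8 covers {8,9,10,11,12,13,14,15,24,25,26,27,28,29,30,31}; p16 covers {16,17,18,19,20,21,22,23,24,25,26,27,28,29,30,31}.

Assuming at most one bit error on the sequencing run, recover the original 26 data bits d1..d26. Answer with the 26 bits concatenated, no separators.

00000100110101010001111001

s1 (pos 1,3,5,7,9,11,13,15,17,19,21,23,25,27,29,31): 1⊕0⊕0⊕0⊕0⊕0⊕1⊕0⊕1⊕1⊕1⊕0⊕1⊕1⊕0⊕1 = 0
s2 (pos 2,3,6,7,10,11,14,15,18,19,22,23,26,27,30,31): 0⊕0⊕0⊕0⊕1⊕0⊕0⊕0⊕0⊕1⊕0⊕0⊕1⊕1⊕0⊕1 = 1
s4 (pos 4,5,6,7,12,13,14,15,20,21,22,23,28,29,30,31): 1⊕0⊕0⊕0⊕0⊕1⊕0⊕0⊕0⊕1⊕0⊕0⊕1⊕0⊕0⊕1 = 1
s8 (pos 8,9,10,11,12,13,14,15,24,25,26,27,28,29,30,31): 0⊕0⊕1⊕0⊕0⊕1⊕0⊕0⊕0⊕1⊕1⊕1⊕1⊕0⊕0⊕1 = 1
s16 (pos 16,17,18,19,20,21,22,23,24,25,26,27,28,29,30,31): 0⊕1⊕0⊕1⊕0⊕1⊕0⊕0⊕0⊕1⊕1⊕1⊕1⊕0⊕0⊕1 = 0
Syndrome s16…s1 = 01110 → error at position 14.
Flip position 14: 1001000001001000101010001111001 → 1001000001001100101010001111001
Read data bits from positions 3,5,6,7,9,10,11,12,13,14,15,17,18,19,20,21,22,23,24,25,26,27,28,29,30,31: 00000100110101010001111001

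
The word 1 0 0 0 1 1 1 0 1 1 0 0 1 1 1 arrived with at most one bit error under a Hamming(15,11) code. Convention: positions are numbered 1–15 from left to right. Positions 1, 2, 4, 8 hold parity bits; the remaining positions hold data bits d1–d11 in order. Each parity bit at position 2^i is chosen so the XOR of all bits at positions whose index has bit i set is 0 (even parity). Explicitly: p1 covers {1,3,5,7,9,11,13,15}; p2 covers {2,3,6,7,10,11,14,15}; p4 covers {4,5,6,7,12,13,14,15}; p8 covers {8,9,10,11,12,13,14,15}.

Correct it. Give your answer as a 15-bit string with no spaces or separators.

100011101000111

s1 (pos 1,3,5,7,9,11,13,15): 1⊕0⊕1⊕1⊕1⊕0⊕1⊕1 = 0
s2 (pos 2,3,6,7,10,11,14,15): 0⊕0⊕1⊕1⊕1⊕0⊕1⊕1 = 1
s4 (pos 4,5,6,7,12,13,14,15): 0⊕1⊕1⊕1⊕0⊕1⊕1⊕1 = 0
s8 (pos 8,9,10,11,12,13,14,15): 0⊕1⊕1⊕0⊕0⊕1⊕1⊕1 = 1
Syndrome s8…s1 = 1010 → error at position 10.
Flip position 10: 100011101100111 → 100011101000111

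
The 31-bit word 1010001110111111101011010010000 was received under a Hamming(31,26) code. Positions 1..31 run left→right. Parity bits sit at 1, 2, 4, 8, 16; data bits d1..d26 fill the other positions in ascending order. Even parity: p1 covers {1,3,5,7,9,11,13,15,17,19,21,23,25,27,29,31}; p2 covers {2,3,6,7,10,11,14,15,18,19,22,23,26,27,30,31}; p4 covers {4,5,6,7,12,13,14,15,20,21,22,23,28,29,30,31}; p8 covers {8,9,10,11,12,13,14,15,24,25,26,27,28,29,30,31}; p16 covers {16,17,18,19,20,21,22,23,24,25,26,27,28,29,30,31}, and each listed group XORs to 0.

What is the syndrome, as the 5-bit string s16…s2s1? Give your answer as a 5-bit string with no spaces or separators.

s1 (pos 1,3,5,7,9,11,13,15,17,19,21,23,25,27,29,31): 1⊕1⊕0⊕1⊕1⊕1⊕1⊕1⊕1⊕1⊕1⊕0⊕0⊕1⊕0⊕0 = 1
s2 (pos 2,3,6,7,10,11,14,15,18,19,22,23,26,27,30,31): 0⊕1⊕0⊕1⊕0⊕1⊕1⊕1⊕0⊕1⊕1⊕0⊕0⊕1⊕0⊕0 = 0
s4 (pos 4,5,6,7,12,13,14,15,20,21,22,23,28,29,30,31): 0⊕0⊕0⊕1⊕1⊕1⊕1⊕1⊕0⊕1⊕1⊕0⊕0⊕0⊕0⊕0 = 1
s8 (pos 8,9,10,11,12,13,14,15,24,25,26,27,28,29,30,31): 1⊕1⊕0⊕1⊕1⊕1⊕1⊕1⊕1⊕0⊕0⊕1⊕0⊕0⊕0⊕0 = 1
s16 (pos 16,17,18,19,20,21,22,23,24,25,26,27,28,29,30,31): 1⊕1⊕0⊕1⊕0⊕1⊕1⊕0⊕1⊕0⊕0⊕1⊕0⊕0⊕0⊕0 = 1
Syndrome s16…s1 = 11101 → error at position 29.

11101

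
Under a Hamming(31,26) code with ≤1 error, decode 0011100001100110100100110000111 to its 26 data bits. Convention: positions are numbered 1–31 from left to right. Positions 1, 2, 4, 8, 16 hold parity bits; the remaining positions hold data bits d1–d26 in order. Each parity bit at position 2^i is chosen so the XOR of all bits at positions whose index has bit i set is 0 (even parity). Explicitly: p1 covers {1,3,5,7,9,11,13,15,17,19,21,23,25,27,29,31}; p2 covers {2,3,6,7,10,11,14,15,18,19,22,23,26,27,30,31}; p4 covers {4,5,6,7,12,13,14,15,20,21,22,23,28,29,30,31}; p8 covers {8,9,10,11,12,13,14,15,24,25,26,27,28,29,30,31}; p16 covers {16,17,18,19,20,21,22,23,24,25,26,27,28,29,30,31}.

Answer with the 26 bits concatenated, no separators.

s1 (pos 1,3,5,7,9,11,13,15,17,19,21,23,25,27,29,31): 0⊕1⊕1⊕0⊕0⊕1⊕0⊕1⊕1⊕0⊕0⊕1⊕0⊕0⊕1⊕1 = 0
s2 (pos 2,3,6,7,10,11,14,15,18,19,22,23,26,27,30,31): 0⊕1⊕0⊕0⊕1⊕1⊕1⊕1⊕0⊕0⊕0⊕1⊕0⊕0⊕1⊕1 = 0
s4 (pos 4,5,6,7,12,13,14,15,20,21,22,23,28,29,30,31): 1⊕1⊕0⊕0⊕0⊕0⊕1⊕1⊕1⊕0⊕0⊕1⊕0⊕1⊕1⊕1 = 1
s8 (pos 8,9,10,11,12,13,14,15,24,25,26,27,28,29,30,31): 0⊕0⊕1⊕1⊕0⊕0⊕1⊕1⊕1⊕0⊕0⊕0⊕0⊕1⊕1⊕1 = 0
s16 (pos 16,17,18,19,20,21,22,23,24,25,26,27,28,29,30,31): 0⊕1⊕0⊕0⊕1⊕0⊕0⊕1⊕1⊕0⊕0⊕0⊕0⊕1⊕1⊕1 = 1
Syndrome s16…s1 = 10100 → error at position 20.
Flip position 20: 0011100001100110100100110000111 → 0011100001100110100000110000111
Read data bits from positions 3,5,6,7,9,10,11,12,13,14,15,17,18,19,20,21,22,23,24,25,26,27,28,29,30,31: 11000110011100000110000111

11000110011100000110000111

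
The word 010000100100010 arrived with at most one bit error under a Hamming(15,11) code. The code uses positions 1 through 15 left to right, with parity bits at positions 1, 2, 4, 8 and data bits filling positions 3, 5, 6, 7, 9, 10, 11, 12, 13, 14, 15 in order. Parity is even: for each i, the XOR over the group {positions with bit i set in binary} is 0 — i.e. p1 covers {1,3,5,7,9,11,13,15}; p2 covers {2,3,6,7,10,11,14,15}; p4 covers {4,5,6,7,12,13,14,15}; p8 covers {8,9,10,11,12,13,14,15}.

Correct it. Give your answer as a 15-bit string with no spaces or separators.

s1 (pos 1,3,5,7,9,11,13,15): 0⊕0⊕0⊕1⊕0⊕0⊕0⊕0 = 1
s2 (pos 2,3,6,7,10,11,14,15): 1⊕0⊕0⊕1⊕1⊕0⊕1⊕0 = 0
s4 (pos 4,5,6,7,12,13,14,15): 0⊕0⊕0⊕1⊕0⊕0⊕1⊕0 = 0
s8 (pos 8,9,10,11,12,13,14,15): 0⊕0⊕1⊕0⊕0⊕0⊕1⊕0 = 0
Syndrome s8…s1 = 0001 → error at position 1.
Flip position 1: 010000100100010 → 110000100100010

110000100100010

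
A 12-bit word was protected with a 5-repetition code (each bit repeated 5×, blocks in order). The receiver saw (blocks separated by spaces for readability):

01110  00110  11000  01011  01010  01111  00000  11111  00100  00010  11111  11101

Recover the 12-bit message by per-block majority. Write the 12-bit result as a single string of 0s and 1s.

100101010011

Block 1 (01110): 3 ones → 1
Block 2 (00110): 2 ones → 0
Block 3 (11000): 2 ones → 0
Block 4 (01011): 3 ones → 1
Block 5 (01010): 2 ones → 0
Block 6 (01111): 4 ones → 1
Block 7 (00000): 0 ones → 0
Block 8 (11111): 5 ones → 1
Block 9 (00100): 1 one → 0
Block 10 (00010): 1 one → 0
Block 11 (11111): 5 ones → 1
Block 12 (11101): 4 ones → 1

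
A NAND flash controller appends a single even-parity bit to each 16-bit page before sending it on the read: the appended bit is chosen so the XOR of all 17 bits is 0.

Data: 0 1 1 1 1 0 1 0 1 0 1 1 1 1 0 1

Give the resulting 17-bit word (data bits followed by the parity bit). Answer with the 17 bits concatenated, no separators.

01111010101111011

XOR of the 16 data bits: 0⊕1⊕1⊕1⊕1⊕0⊕1⊕0⊕1⊕0⊕1⊕1⊕1⊕1⊕0⊕1 = 1
Parity bit = 1 (so all 17 bits XOR to 0).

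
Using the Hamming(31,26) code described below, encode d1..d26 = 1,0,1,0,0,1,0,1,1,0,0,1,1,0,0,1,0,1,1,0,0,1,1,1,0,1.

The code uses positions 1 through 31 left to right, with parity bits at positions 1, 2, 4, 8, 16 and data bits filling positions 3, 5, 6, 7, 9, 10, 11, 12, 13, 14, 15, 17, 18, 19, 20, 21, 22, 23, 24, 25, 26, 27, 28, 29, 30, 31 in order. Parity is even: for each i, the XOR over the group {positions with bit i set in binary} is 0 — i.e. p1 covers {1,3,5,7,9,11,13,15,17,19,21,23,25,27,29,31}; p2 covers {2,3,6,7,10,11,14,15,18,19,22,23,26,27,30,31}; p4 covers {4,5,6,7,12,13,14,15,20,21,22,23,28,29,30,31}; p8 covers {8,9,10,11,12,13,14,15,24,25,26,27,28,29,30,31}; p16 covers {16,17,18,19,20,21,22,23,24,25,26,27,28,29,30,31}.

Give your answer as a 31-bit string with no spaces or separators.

Place data at non-parity positions: p1 p2 1 p4 0 1 0 p8 0 1 0 1 1 0 0 p16 1 1 0 0 1 0 1 1 0 0 1 1 1 0 1
p1 (pos 1,3,5,7,9,11,13,15,17,19,21,23,25,27,29,31): XOR of data positions = 1⊕0⊕0⊕0⊕0⊕1⊕0⊕1⊕0⊕1⊕1⊕0⊕1⊕1⊕1 = 0
p2 (pos 2,3,6,7,10,11,14,15,18,19,22,23,26,27,30,31): XOR of data positions = 1⊕1⊕0⊕1⊕0⊕0⊕0⊕1⊕0⊕0⊕1⊕0⊕1⊕0⊕1 = 1
p4 (pos 4,5,6,7,12,13,14,15,20,21,22,23,28,29,30,31): XOR of data positions = 0⊕1⊕0⊕1⊕1⊕0⊕0⊕0⊕1⊕0⊕1⊕1⊕1⊕0⊕1 = 0
p8 (pos 8,9,10,11,12,13,14,15,24,25,26,27,28,29,30,31): XOR of data positions = 0⊕1⊕0⊕1⊕1⊕0⊕0⊕1⊕0⊕0⊕1⊕1⊕1⊕0⊕1 = 0
p16 (pos 16,17,18,19,20,21,22,23,24,25,26,27,28,29,30,31): XOR of data positions = 1⊕1⊕0⊕0⊕1⊕0⊕1⊕1⊕0⊕0⊕1⊕1⊕1⊕0⊕1 = 1
Codeword: 0110010001011001110010110011101

0110010001011001110010110011101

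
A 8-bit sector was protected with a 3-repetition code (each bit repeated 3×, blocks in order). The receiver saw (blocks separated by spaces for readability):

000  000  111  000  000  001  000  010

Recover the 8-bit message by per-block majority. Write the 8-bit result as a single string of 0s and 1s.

Block 1 (000): 0 ones → 0
Block 2 (000): 0 ones → 0
Block 3 (111): 3 ones → 1
Block 4 (000): 0 ones → 0
Block 5 (000): 0 ones → 0
Block 6 (001): 1 one → 0
Block 7 (000): 0 ones → 0
Block 8 (010): 1 one → 0

00100000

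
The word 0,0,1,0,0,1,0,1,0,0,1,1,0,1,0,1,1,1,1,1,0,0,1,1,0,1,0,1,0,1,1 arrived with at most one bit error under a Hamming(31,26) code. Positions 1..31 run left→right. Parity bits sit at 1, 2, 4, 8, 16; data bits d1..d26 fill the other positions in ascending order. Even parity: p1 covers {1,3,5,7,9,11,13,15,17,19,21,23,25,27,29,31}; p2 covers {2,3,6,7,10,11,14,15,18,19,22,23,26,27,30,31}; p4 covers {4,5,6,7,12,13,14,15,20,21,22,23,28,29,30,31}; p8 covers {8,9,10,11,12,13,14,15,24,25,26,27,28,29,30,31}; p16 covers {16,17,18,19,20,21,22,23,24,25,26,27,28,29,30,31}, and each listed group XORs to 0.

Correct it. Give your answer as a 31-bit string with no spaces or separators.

s1 (pos 1,3,5,7,9,11,13,15,17,19,21,23,25,27,29,31): 0⊕1⊕0⊕0⊕0⊕1⊕0⊕0⊕1⊕1⊕0⊕1⊕0⊕0⊕0⊕1 = 0
s2 (pos 2,3,6,7,10,11,14,15,18,19,22,23,26,27,30,31): 0⊕1⊕1⊕0⊕0⊕1⊕1⊕0⊕1⊕1⊕0⊕1⊕1⊕0⊕1⊕1 = 0
s4 (pos 4,5,6,7,12,13,14,15,20,21,22,23,28,29,30,31): 0⊕0⊕1⊕0⊕1⊕0⊕1⊕0⊕1⊕0⊕0⊕1⊕1⊕0⊕1⊕1 = 0
s8 (pos 8,9,10,11,12,13,14,15,24,25,26,27,28,29,30,31): 1⊕0⊕0⊕1⊕1⊕0⊕1⊕0⊕1⊕0⊕1⊕0⊕1⊕0⊕1⊕1 = 1
s16 (pos 16,17,18,19,20,21,22,23,24,25,26,27,28,29,30,31): 1⊕1⊕1⊕1⊕1⊕0⊕0⊕1⊕1⊕0⊕1⊕0⊕1⊕0⊕1⊕1 = 1
Syndrome s16…s1 = 11000 → error at position 24.
Flip position 24: 0010010100110101111100110101011 → 0010010100110101111100100101011

0010010100110101111100100101011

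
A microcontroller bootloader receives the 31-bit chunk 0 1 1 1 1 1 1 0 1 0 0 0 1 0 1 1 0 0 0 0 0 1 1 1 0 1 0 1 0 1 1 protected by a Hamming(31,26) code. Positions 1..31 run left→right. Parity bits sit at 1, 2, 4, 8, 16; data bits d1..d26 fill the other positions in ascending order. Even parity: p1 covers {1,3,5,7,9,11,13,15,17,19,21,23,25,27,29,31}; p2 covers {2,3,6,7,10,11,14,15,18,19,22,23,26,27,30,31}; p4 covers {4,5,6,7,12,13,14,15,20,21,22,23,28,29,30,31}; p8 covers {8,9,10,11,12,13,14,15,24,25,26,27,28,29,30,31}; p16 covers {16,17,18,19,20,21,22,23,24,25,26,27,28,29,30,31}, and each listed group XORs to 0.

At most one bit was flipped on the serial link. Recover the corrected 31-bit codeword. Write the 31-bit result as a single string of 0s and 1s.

0110111010001011000001110101011

s1 (pos 1,3,5,7,9,11,13,15,17,19,21,23,25,27,29,31): 0⊕1⊕1⊕1⊕1⊕0⊕1⊕1⊕0⊕0⊕0⊕1⊕0⊕0⊕0⊕1 = 0
s2 (pos 2,3,6,7,10,11,14,15,18,19,22,23,26,27,30,31): 1⊕1⊕1⊕1⊕0⊕0⊕0⊕1⊕0⊕0⊕1⊕1⊕1⊕0⊕1⊕1 = 0
s4 (pos 4,5,6,7,12,13,14,15,20,21,22,23,28,29,30,31): 1⊕1⊕1⊕1⊕0⊕1⊕0⊕1⊕0⊕0⊕1⊕1⊕1⊕0⊕1⊕1 = 1
s8 (pos 8,9,10,11,12,13,14,15,24,25,26,27,28,29,30,31): 0⊕1⊕0⊕0⊕0⊕1⊕0⊕1⊕1⊕0⊕1⊕0⊕1⊕0⊕1⊕1 = 0
s16 (pos 16,17,18,19,20,21,22,23,24,25,26,27,28,29,30,31): 1⊕0⊕0⊕0⊕0⊕0⊕1⊕1⊕1⊕0⊕1⊕0⊕1⊕0⊕1⊕1 = 0
Syndrome s16…s1 = 00100 → error at position 4.
Flip position 4: 0111111010001011000001110101011 → 0110111010001011000001110101011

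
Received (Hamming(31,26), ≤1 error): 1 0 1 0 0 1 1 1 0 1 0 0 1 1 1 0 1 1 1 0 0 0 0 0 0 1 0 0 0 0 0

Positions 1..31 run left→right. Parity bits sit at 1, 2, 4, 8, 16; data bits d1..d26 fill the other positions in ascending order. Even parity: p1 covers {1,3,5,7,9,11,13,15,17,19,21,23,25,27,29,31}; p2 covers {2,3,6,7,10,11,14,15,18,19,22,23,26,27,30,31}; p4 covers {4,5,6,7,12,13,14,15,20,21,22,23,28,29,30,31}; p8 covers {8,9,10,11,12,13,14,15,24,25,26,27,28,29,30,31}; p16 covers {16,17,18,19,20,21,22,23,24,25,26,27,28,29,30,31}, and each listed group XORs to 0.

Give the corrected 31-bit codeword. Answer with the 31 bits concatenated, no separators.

s1 (pos 1,3,5,7,9,11,13,15,17,19,21,23,25,27,29,31): 1⊕1⊕0⊕1⊕0⊕0⊕1⊕1⊕1⊕1⊕0⊕0⊕0⊕0⊕0⊕0 = 1
s2 (pos 2,3,6,7,10,11,14,15,18,19,22,23,26,27,30,31): 0⊕1⊕1⊕1⊕1⊕0⊕1⊕1⊕1⊕1⊕0⊕0⊕1⊕0⊕0⊕0 = 1
s4 (pos 4,5,6,7,12,13,14,15,20,21,22,23,28,29,30,31): 0⊕0⊕1⊕1⊕0⊕1⊕1⊕1⊕0⊕0⊕0⊕0⊕0⊕0⊕0⊕0 = 1
s8 (pos 8,9,10,11,12,13,14,15,24,25,26,27,28,29,30,31): 1⊕0⊕1⊕0⊕0⊕1⊕1⊕1⊕0⊕0⊕1⊕0⊕0⊕0⊕0⊕0 = 0
s16 (pos 16,17,18,19,20,21,22,23,24,25,26,27,28,29,30,31): 0⊕1⊕1⊕1⊕0⊕0⊕0⊕0⊕0⊕0⊕1⊕0⊕0⊕0⊕0⊕0 = 0
Syndrome s16…s1 = 00111 → error at position 7.
Flip position 7: 1010011101001110111000000100000 → 1010010101001110111000000100000

1010010101001110111000000100000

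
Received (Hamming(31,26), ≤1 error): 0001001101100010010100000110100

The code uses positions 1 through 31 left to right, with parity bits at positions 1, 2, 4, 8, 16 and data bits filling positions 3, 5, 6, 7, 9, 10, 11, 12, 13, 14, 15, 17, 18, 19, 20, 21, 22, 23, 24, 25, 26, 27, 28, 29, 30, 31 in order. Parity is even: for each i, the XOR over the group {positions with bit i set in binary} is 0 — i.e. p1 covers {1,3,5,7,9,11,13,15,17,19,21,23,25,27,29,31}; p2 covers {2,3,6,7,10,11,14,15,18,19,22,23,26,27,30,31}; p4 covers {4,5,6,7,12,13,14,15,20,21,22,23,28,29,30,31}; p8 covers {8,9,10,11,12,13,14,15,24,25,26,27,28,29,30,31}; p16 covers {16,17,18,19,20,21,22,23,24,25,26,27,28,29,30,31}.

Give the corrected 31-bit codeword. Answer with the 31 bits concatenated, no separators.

0001001101100010010100000110101

s1 (pos 1,3,5,7,9,11,13,15,17,19,21,23,25,27,29,31): 0⊕0⊕0⊕1⊕0⊕1⊕0⊕1⊕0⊕0⊕0⊕0⊕0⊕1⊕1⊕0 = 1
s2 (pos 2,3,6,7,10,11,14,15,18,19,22,23,26,27,30,31): 0⊕0⊕0⊕1⊕1⊕1⊕0⊕1⊕1⊕0⊕0⊕0⊕1⊕1⊕0⊕0 = 1
s4 (pos 4,5,6,7,12,13,14,15,20,21,22,23,28,29,30,31): 1⊕0⊕0⊕1⊕0⊕0⊕0⊕1⊕1⊕0⊕0⊕0⊕0⊕1⊕0⊕0 = 1
s8 (pos 8,9,10,11,12,13,14,15,24,25,26,27,28,29,30,31): 1⊕0⊕1⊕1⊕0⊕0⊕0⊕1⊕0⊕0⊕1⊕1⊕0⊕1⊕0⊕0 = 1
s16 (pos 16,17,18,19,20,21,22,23,24,25,26,27,28,29,30,31): 0⊕0⊕1⊕0⊕1⊕0⊕0⊕0⊕0⊕0⊕1⊕1⊕0⊕1⊕0⊕0 = 1
Syndrome s16…s1 = 11111 → error at position 31.
Flip position 31: 0001001101100010010100000110100 → 0001001101100010010100000110101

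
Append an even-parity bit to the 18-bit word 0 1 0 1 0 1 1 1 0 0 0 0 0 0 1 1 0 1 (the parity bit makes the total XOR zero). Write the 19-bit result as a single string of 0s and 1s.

0101011100000011010

XOR of the 18 data bits: 0⊕1⊕0⊕1⊕0⊕1⊕1⊕1⊕0⊕0⊕0⊕0⊕0⊕0⊕1⊕1⊕0⊕1 = 0
Parity bit = 0 (so all 19 bits XOR to 0).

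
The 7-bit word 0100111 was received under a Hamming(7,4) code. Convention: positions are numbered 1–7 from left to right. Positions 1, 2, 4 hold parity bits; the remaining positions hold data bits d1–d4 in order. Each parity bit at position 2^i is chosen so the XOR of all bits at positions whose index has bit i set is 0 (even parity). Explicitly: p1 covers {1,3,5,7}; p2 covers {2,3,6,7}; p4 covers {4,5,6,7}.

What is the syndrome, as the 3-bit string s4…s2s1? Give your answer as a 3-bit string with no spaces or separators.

s1 (pos 1,3,5,7): 0⊕0⊕1⊕1 = 0
s2 (pos 2,3,6,7): 1⊕0⊕1⊕1 = 1
s4 (pos 4,5,6,7): 0⊕1⊕1⊕1 = 1
Syndrome s4…s1 = 110 → error at position 6.

110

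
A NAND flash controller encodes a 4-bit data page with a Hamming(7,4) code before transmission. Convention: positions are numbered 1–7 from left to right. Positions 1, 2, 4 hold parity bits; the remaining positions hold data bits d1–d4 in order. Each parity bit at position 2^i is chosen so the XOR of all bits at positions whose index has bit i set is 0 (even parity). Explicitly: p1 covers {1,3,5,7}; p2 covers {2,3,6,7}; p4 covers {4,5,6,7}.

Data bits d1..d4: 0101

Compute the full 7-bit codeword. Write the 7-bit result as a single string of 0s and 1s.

Place data at non-parity positions: p1 p2 0 p4 1 0 1
p1 (pos 1,3,5,7): XOR of data positions = 0⊕1⊕1 = 0
p2 (pos 2,3,6,7): XOR of data positions = 0⊕0⊕1 = 1
p4 (pos 4,5,6,7): XOR of data positions = 1⊕0⊕1 = 0
Codeword: 0100101

0100101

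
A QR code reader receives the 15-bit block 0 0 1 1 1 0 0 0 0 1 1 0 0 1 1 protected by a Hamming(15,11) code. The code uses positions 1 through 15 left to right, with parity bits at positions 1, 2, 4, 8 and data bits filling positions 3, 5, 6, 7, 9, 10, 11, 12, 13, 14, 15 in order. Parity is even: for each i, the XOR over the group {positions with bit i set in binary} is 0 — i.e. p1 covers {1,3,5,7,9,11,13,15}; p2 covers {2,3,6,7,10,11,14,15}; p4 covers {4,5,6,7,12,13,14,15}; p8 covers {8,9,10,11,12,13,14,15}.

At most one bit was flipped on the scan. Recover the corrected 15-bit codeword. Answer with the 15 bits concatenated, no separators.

s1 (pos 1,3,5,7,9,11,13,15): 0⊕1⊕1⊕0⊕0⊕1⊕0⊕1 = 0
s2 (pos 2,3,6,7,10,11,14,15): 0⊕1⊕0⊕0⊕1⊕1⊕1⊕1 = 1
s4 (pos 4,5,6,7,12,13,14,15): 1⊕1⊕0⊕0⊕0⊕0⊕1⊕1 = 0
s8 (pos 8,9,10,11,12,13,14,15): 0⊕0⊕1⊕1⊕0⊕0⊕1⊕1 = 0
Syndrome s8…s1 = 0010 → error at position 2.
Flip position 2: 001110000110011 → 011110000110011

011110000110011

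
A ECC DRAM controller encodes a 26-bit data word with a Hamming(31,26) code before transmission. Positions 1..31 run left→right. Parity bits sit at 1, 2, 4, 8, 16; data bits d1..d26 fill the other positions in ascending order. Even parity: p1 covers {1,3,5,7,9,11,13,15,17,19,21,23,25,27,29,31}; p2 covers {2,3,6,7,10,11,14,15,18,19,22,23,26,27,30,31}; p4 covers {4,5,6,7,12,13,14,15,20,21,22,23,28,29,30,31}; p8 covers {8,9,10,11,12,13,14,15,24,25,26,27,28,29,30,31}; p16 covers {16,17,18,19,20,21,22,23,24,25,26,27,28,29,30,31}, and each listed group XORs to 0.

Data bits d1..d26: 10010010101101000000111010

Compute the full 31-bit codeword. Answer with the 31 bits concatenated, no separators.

0011001100101010101000000111010

Place data at non-parity positions: p1 p2 1 p4 0 0 1 p8 0 0 1 0 1 0 1 p16 1 0 1 0 0 0 0 0 0 1 1 1 0 1 0
p1 (pos 1,3,5,7,9,11,13,15,17,19,21,23,25,27,29,31): XOR of data positions = 1⊕0⊕1⊕0⊕1⊕1⊕1⊕1⊕1⊕0⊕0⊕0⊕1⊕0⊕0 = 0
p2 (pos 2,3,6,7,10,11,14,15,18,19,22,23,26,27,30,31): XOR of data positions = 1⊕0⊕1⊕0⊕1⊕0⊕1⊕0⊕1⊕0⊕0⊕1⊕1⊕1⊕0 = 0
p4 (pos 4,5,6,7,12,13,14,15,20,21,22,23,28,29,30,31): XOR of data positions = 0⊕0⊕1⊕0⊕1⊕0⊕1⊕0⊕0⊕0⊕0⊕1⊕0⊕1⊕0 = 1
p8 (pos 8,9,10,11,12,13,14,15,24,25,26,27,28,29,30,31): XOR of data positions = 0⊕0⊕1⊕0⊕1⊕0⊕1⊕0⊕0⊕1⊕1⊕1⊕0⊕1⊕0 = 1
p16 (pos 16,17,18,19,20,21,22,23,24,25,26,27,28,29,30,31): XOR of data positions = 1⊕0⊕1⊕0⊕0⊕0⊕0⊕0⊕0⊕1⊕1⊕1⊕0⊕1⊕0 = 0
Codeword: 0011001100101010101000000111010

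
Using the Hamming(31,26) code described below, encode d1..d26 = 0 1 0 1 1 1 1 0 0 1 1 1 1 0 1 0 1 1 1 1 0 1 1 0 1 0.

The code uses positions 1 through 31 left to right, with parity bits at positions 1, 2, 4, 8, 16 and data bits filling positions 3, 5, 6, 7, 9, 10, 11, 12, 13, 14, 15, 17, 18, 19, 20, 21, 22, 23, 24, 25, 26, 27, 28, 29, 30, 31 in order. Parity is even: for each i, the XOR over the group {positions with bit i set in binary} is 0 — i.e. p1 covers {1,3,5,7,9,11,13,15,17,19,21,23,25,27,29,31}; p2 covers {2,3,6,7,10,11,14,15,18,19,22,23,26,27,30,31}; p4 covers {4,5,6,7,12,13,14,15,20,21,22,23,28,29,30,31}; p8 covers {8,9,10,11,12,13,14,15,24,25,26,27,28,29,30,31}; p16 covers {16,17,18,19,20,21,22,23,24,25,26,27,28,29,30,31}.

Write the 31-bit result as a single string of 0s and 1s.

Place data at non-parity positions: p1 p2 0 p4 1 0 1 p8 1 1 1 0 0 1 1 p16 1 1 0 1 0 1 1 1 1 0 1 1 0 1 0
p1 (pos 1,3,5,7,9,11,13,15,17,19,21,23,25,27,29,31): XOR of data positions = 0⊕1⊕1⊕1⊕1⊕0⊕1⊕1⊕0⊕0⊕1⊕1⊕1⊕0⊕0 = 1
p2 (pos 2,3,6,7,10,11,14,15,18,19,22,23,26,27,30,31): XOR of data positions = 0⊕0⊕1⊕1⊕1⊕1⊕1⊕1⊕0⊕1⊕1⊕0⊕1⊕1⊕0 = 0
p4 (pos 4,5,6,7,12,13,14,15,20,21,22,23,28,29,30,31): XOR of data positions = 1⊕0⊕1⊕0⊕0⊕1⊕1⊕1⊕0⊕1⊕1⊕1⊕0⊕1⊕0 = 1
p8 (pos 8,9,10,11,12,13,14,15,24,25,26,27,28,29,30,31): XOR of data positions = 1⊕1⊕1⊕0⊕0⊕1⊕1⊕1⊕1⊕0⊕1⊕1⊕0⊕1⊕0 = 0
p16 (pos 16,17,18,19,20,21,22,23,24,25,26,27,28,29,30,31): XOR of data positions = 1⊕1⊕0⊕1⊕0⊕1⊕1⊕1⊕1⊕0⊕1⊕1⊕0⊕1⊕0 = 0
Codeword: 1001101011100110110101111011010

1001101011100110110101111011010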